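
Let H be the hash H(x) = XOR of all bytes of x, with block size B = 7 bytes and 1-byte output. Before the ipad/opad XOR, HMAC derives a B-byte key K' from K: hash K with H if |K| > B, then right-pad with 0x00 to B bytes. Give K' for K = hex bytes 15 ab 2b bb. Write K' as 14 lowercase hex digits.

15ab2bbb000000

Key hex bytes 15 ab 2b bb is 4 bytes ≤ B = 7; zero-pad to 7 bytes: K' = 15 ab 2b bb 00 00 00.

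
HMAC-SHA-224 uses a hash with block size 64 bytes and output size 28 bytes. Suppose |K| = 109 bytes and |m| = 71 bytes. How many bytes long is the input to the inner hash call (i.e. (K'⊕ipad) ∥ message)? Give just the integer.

Key is 109 > 64 bytes, so it is hashed to 28 bytes then zero-padded to 64: |K'| = 64.
Inner input = (K'⊕ipad) ∥ m → 64 + 71 = 135 bytes.

135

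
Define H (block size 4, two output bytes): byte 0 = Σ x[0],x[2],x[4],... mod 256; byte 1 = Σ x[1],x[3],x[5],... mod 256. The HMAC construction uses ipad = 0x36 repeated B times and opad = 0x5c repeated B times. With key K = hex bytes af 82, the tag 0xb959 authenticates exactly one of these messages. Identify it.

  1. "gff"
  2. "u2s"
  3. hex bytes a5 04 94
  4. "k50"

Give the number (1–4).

Key hex bytes af 82 is 2 bytes ≤ B = 4; zero-pad to 4 bytes: K' = af 82 00 00.
K' ⊕ ipad = 99 b4 36 36; K' ⊕ opad = f3 de 5c 5c.
m1: inner = H(99 b4 36 36 67 66 66) = 9c 50; tag = H(f3 de 5c 5c 9c 50) = eb8a
m2: inner = H(99 b4 36 36 75 32 73) = b7 1c; tag = H(f3 de 5c 5c b7 1c) = 0656
m3: inner = H(99 b4 36 36 a5 04 94) = 08 ee; tag = H(f3 de 5c 5c 08 ee) = 5728
m4: inner = H(99 b4 36 36 6b 35 30) = 6a 1f; tag = H(f3 de 5c 5c 6a 1f) = b959 ← matches

4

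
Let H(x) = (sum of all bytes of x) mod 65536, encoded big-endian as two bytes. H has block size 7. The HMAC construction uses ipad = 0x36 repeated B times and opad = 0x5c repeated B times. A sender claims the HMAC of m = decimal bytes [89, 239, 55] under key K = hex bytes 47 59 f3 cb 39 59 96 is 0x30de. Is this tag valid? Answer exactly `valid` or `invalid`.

invalid

Key hex bytes 47 59 f3 cb 39 59 96 is exactly B = 7 bytes: K' = 47 59 f3 cb 39 59 96.
K' ⊕ ipad = 71 6f c5 fd 0f 6f a0; K' ⊕ opad = 1b 05 af 97 65 05 ca.
Inner hash: sum = 113+111+197+253+15+111+160+89+239+55 = 1343 → 05 3f.
Outer hash (recomputed tag): sum = 27+5+175+151+101+5+202+5+63 = 734 → 02 de.
Recomputed tag = 02de; claimed = 30de → mismatch.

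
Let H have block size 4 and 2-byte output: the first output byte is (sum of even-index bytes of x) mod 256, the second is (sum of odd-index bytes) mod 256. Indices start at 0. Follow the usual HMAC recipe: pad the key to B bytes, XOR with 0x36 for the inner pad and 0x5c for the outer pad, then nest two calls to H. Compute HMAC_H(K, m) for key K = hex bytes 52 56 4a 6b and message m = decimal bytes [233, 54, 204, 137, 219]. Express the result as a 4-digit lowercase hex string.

94bd

Key hex bytes 52 56 4a 6b is exactly B = 4 bytes: K' = 52 56 4a 6b.
K' ⊕ ipad = 64 60 7c 5d.  K' ⊕ opad = 0e 0a 16 37.
Inner input = (K'⊕ipad) ∥ m = 64 60 7c 5d ∥ e9 36 cc 89 db.
Inner hash: even-index sum = 880 mod 256 = 112; odd-index sum = 380 mod 256 = 124 → 70 7c.
Outer input = (K'⊕opad) ∥ inner = 0e 0a 16 37 ∥ 70 7c.
Outer hash (tag): even-index sum = 148 mod 256 = 148; odd-index sum = 189 mod 256 = 189 → 94 bd.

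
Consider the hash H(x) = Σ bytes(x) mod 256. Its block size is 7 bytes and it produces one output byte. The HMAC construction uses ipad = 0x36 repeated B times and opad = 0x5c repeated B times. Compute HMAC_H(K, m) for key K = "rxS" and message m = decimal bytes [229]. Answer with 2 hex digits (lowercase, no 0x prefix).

85

Key "rxS" = 72 78 53 is 3 bytes ≤ B = 7; zero-pad to 7 bytes: K' = 72 78 53 00 00 00 00.
K' ⊕ ipad = 44 4e 65 36 36 36 36.  K' ⊕ opad = 2e 24 0f 5c 5c 5c 5c.
Inner input = (K'⊕ipad) ∥ m = 44 4e 65 36 36 36 36 ∥ e5.
Inner hash: sum = 68+78+101+54+54+54+54+229 = 692; mod 256 = 180 → b4.
Outer input = (K'⊕opad) ∥ inner = 2e 24 0f 5c 5c 5c 5c ∥ b4.
Outer hash (tag): sum = 46+36+15+92+92+92+92+180 = 645; mod 256 = 133 → 85.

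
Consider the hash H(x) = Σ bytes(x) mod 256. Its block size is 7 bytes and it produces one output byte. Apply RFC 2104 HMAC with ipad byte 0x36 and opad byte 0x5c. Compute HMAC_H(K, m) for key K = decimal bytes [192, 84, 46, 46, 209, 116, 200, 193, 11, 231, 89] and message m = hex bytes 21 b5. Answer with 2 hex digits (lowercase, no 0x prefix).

d6

Key decimal bytes [192, 84, 46, 46, 209, 116, 200, 193, 11, 231, 89] = c0 54 2e 2e d1 74 c8 c1 0b e7 59 is 11 bytes > B = 7, so hash it first: H(key) = 89, then zero-pad to 7 bytes: K' = 89 00 00 00 00 00 00.
K' ⊕ ipad = bf 36 36 36 36 36 36.  K' ⊕ opad = d5 5c 5c 5c 5c 5c 5c.
Inner input = (K'⊕ipad) ∥ m = bf 36 36 36 36 36 36 ∥ 21 b5.
Inner hash: sum = 191+54+54+54+54+54+54+33+181 = 729; mod 256 = 217 → d9.
Outer input = (K'⊕opad) ∥ inner = d5 5c 5c 5c 5c 5c 5c ∥ d9.
Outer hash (tag): sum = 213+92+92+92+92+92+92+217 = 982; mod 256 = 214 → d6.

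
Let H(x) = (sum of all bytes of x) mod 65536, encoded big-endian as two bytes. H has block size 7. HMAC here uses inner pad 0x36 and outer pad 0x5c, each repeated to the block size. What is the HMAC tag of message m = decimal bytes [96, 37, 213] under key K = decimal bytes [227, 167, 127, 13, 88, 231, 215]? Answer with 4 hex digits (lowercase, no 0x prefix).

Key decimal bytes [227, 167, 127, 13, 88, 231, 215] = e3 a7 7f 0d 58 e7 d7 is exactly B = 7 bytes: K' = e3 a7 7f 0d 58 e7 d7.
K' ⊕ ipad = d5 91 49 3b 6e d1 e1.  K' ⊕ opad = bf fb 23 51 04 bb 8b.
Inner input = (K'⊕ipad) ∥ m = d5 91 49 3b 6e d1 e1 ∥ 60 25 d5.
Inner hash: sum = 213+145+73+59+110+209+225+96+37+213 = 1380 → 05 64.
Outer input = (K'⊕opad) ∥ inner = bf fb 23 51 04 bb 8b ∥ 05 64.
Outer hash (tag): sum = 191+251+35+81+4+187+139+5+100 = 993 → 03 e1.

03e1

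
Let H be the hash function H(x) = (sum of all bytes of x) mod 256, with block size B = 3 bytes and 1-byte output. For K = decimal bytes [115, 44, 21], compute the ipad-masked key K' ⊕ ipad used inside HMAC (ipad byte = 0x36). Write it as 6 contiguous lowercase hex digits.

451a23

Key decimal bytes [115, 44, 21] = 73 2c 15 is exactly B = 3 bytes: K' = 73 2c 15.
XOR each byte with 0x36: 73⊕36=45, 2c⊕36=1a, 15⊕36=23.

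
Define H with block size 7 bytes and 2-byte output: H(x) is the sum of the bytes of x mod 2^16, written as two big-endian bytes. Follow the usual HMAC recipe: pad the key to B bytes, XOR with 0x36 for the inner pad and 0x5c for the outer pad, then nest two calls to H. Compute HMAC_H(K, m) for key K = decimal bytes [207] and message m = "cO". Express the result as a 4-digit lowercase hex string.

Key decimal bytes [207] = cf is 1 byte ≤ B = 7; zero-pad to 7 bytes: K' = cf 00 00 00 00 00 00.
K' ⊕ ipad = f9 36 36 36 36 36 36.  K' ⊕ opad = 93 5c 5c 5c 5c 5c 5c.
Inner input = (K'⊕ipad) ∥ m = f9 36 36 36 36 36 36 ∥ 63 4f.
Inner hash: sum = 249+54+54+54+54+54+54+99+79 = 751 → 02 ef.
Outer input = (K'⊕opad) ∥ inner = 93 5c 5c 5c 5c 5c 5c ∥ 02 ef.
Outer hash (tag): sum = 147+92+92+92+92+92+92+2+239 = 940 → 03 ac.

03ac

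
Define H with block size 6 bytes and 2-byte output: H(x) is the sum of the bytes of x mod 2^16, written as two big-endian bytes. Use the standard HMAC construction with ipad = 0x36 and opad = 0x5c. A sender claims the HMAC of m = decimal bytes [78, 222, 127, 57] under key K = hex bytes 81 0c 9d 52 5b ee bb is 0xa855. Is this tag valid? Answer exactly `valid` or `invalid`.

Key hex bytes 81 0c 9d 52 5b ee bb is 7 bytes > B = 6, so hash it first: H(key) = 03 80, then zero-pad to 6 bytes: K' = 03 80 00 00 00 00.
K' ⊕ ipad = 35 b6 36 36 36 36; K' ⊕ opad = 5f dc 5c 5c 5c 5c.
Inner hash: sum = 53+182+54+54+54+54+78+222+127+57 = 935 → 03 a7.
Outer hash (recomputed tag): sum = 95+220+92+92+92+92+3+167 = 853 → 03 55.
Recomputed tag = 0355; claimed = a855 → mismatch.

invalid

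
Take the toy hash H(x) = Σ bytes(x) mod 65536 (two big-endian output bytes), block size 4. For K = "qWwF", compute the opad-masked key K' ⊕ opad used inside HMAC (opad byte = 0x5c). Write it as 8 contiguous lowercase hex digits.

Key "qWwF" = 71 57 77 46 is exactly B = 4 bytes: K' = 71 57 77 46.
XOR each byte with 0x5c: 71⊕5c=2d, 57⊕5c=0b, 77⊕5c=2b, 46⊕5c=1a.

2d0b2b1a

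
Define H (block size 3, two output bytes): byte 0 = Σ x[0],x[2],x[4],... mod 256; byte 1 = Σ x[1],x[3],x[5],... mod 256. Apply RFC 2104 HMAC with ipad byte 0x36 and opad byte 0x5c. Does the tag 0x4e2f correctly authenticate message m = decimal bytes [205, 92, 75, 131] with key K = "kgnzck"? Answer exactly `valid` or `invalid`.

valid

Key "kgnzck" = 6b 67 6e 7a 63 6b is 6 bytes > B = 3, so hash it first: H(key) = 3c 4c, then zero-pad to 3 bytes: K' = 3c 4c 00.
K' ⊕ ipad = 0a 7a 36; K' ⊕ opad = 60 10 5c.
Inner hash: even-index sum = 287 mod 256 = 31; odd-index sum = 402 mod 256 = 146 → 1f 92.
Outer hash (recomputed tag): even-index sum = 334 mod 256 = 78; odd-index sum = 47 mod 256 = 47 → 4e 2f.
Recomputed tag = 4e2f; claimed = 4e2f → match.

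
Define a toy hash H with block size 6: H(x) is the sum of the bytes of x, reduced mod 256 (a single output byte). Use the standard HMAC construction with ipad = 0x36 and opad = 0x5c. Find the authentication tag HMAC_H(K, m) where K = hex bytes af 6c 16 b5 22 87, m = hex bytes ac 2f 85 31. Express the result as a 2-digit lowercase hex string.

Key hex bytes af 6c 16 b5 22 87 is exactly B = 6 bytes: K' = af 6c 16 b5 22 87.
K' ⊕ ipad = 99 5a 20 83 14 b1.  K' ⊕ opad = f3 30 4a e9 7e db.
Inner input = (K'⊕ipad) ∥ m = 99 5a 20 83 14 b1 ∥ ac 2f 85 31.
Inner hash: sum = 153+90+32+131+20+177+172+47+133+49 = 1004; mod 256 = 236 → ec.
Outer input = (K'⊕opad) ∥ inner = f3 30 4a e9 7e db ∥ ec.
Outer hash (tag): sum = 243+48+74+233+126+219+236 = 1179; mod 256 = 155 → 9b.

9b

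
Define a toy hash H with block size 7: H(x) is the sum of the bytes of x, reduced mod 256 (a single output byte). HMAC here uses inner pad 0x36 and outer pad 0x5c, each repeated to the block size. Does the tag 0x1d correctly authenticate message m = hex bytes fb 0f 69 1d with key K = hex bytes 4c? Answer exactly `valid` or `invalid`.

invalid

Key hex bytes 4c is 1 byte ≤ B = 7; zero-pad to 7 bytes: K' = 4c 00 00 00 00 00 00.
K' ⊕ ipad = 7a 36 36 36 36 36 36; K' ⊕ opad = 10 5c 5c 5c 5c 5c 5c.
Inner hash: sum = 122+54+54+54+54+54+54+251+15+105+29 = 846; mod 256 = 78 → 4e.
Outer hash (recomputed tag): sum = 16+92+92+92+92+92+92+78 = 646; mod 256 = 134 → 86.
Recomputed tag = 86; claimed = 1d → mismatch.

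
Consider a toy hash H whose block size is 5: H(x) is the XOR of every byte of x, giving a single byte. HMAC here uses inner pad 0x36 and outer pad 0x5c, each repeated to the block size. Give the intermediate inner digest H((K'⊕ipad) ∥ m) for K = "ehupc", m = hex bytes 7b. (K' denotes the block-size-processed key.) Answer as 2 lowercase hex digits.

26

Key "ehupc" = 65 68 75 70 63 is exactly B = 5 bytes: K' = 65 68 75 70 63.
K' ⊕ ipad = 53 5e 43 46 55.
Inner input = 53 5e 43 46 55 ∥ 7b.
Inner hash: XOR 53⊕5e⊕43⊕46⊕55⊕7b = 26.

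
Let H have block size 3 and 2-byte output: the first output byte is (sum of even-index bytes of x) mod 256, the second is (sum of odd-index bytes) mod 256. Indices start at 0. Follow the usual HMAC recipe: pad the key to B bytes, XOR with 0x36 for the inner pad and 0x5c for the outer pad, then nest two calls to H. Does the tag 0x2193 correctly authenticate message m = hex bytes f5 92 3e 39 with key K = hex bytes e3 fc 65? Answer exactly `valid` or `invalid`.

Key hex bytes e3 fc 65 is exactly B = 3 bytes: K' = e3 fc 65.
K' ⊕ ipad = d5 ca 53; K' ⊕ opad = bf a0 39.
Inner hash: even-index sum = 499 mod 256 = 243; odd-index sum = 509 mod 256 = 253 → f3 fd.
Outer hash (recomputed tag): even-index sum = 501 mod 256 = 245; odd-index sum = 403 mod 256 = 147 → f5 93.
Recomputed tag = f593; claimed = 2193 → mismatch.

invalid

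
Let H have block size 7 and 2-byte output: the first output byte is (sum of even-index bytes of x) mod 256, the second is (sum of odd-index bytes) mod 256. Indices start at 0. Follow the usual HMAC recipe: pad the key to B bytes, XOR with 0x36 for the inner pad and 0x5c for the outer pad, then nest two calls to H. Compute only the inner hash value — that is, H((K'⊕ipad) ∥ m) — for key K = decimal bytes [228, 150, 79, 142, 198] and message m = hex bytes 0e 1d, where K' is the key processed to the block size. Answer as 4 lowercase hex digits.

Key decimal bytes [228, 150, 79, 142, 198] = e4 96 4f 8e c6 is 5 bytes ≤ B = 7; zero-pad to 7 bytes: K' = e4 96 4f 8e c6 00 00.
K' ⊕ ipad = d2 a0 79 b8 f0 36 36.
Inner input = d2 a0 79 b8 f0 36 36 ∥ 0e 1d.
Inner hash: even-index sum = 654 mod 256 = 142; odd-index sum = 412 mod 256 = 156 → 8e 9c.

8e9c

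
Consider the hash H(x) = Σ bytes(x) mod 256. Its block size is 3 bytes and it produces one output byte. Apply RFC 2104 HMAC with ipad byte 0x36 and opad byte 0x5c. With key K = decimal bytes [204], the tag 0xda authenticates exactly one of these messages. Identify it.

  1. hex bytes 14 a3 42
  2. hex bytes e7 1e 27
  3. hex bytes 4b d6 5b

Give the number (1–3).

2

Key decimal bytes [204] = cc is 1 byte ≤ B = 3; zero-pad to 3 bytes: K' = cc 00 00.
K' ⊕ ipad = fa 36 36; K' ⊕ opad = 90 5c 5c.
m1: inner = H(fa 36 36 14 a3 42) = 5f; tag = H(90 5c 5c 5f) = a7
m2: inner = H(fa 36 36 e7 1e 27) = 92; tag = H(90 5c 5c 92) = da ← matches
m3: inner = H(fa 36 36 4b d6 5b) = e2; tag = H(90 5c 5c e2) = 2a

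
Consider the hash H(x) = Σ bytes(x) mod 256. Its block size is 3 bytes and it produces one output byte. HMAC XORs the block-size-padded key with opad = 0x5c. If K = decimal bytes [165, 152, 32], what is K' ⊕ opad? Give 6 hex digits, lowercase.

Key decimal bytes [165, 152, 32] = a5 98 20 is exactly B = 3 bytes: K' = a5 98 20.
XOR each byte with 0x5c: a5⊕5c=f9, 98⊕5c=c4, 20⊕5c=7c.

f9c47c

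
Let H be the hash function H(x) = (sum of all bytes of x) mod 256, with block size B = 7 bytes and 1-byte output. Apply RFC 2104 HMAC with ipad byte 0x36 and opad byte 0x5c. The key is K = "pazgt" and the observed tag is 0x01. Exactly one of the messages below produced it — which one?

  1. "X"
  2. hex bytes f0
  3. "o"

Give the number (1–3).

Key "pazgt" = 70 61 7a 67 74 is 5 bytes ≤ B = 7; zero-pad to 7 bytes: K' = 70 61 7a 67 74 00 00.
K' ⊕ ipad = 46 57 4c 51 42 36 36; K' ⊕ opad = 2c 3d 26 3b 28 5c 5c.
m1: inner = H(46 57 4c 51 42 36 36 58) = 40; tag = H(2c 3d 26 3b 28 5c 5c 40) = ea
m2: inner = H(46 57 4c 51 42 36 36 f0) = d8; tag = H(2c 3d 26 3b 28 5c 5c d8) = 82
m3: inner = H(46 57 4c 51 42 36 36 6f) = 57; tag = H(2c 3d 26 3b 28 5c 5c 57) = 01 ← matches

3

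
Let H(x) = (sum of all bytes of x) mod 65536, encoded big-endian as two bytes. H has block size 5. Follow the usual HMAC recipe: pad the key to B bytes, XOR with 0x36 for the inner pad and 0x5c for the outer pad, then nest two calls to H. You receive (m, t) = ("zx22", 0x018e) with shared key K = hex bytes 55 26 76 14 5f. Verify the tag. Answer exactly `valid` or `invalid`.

valid

Key hex bytes 55 26 76 14 5f is exactly B = 5 bytes: K' = 55 26 76 14 5f.
K' ⊕ ipad = 63 10 40 22 69; K' ⊕ opad = 09 7a 2a 48 03.
Inner hash: sum = 99+16+64+34+105+122+120+50+50 = 660 → 02 94.
Outer hash (recomputed tag): sum = 9+122+42+72+3+2+148 = 398 → 01 8e.
Recomputed tag = 018e; claimed = 018e → match.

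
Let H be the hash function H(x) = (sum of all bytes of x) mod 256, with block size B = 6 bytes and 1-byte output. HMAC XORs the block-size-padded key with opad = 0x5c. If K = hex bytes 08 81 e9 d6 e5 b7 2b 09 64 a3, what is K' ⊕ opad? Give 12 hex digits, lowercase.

Key hex bytes 08 81 e9 d6 e5 b7 2b 09 64 a3 is 10 bytes > B = 6, so hash it first: H(key) = 1f, then zero-pad to 6 bytes: K' = 1f 00 00 00 00 00.
XOR each byte with 0x5c: 1f⊕5c=43, 00⊕5c=5c, 00⊕5c=5c, 00⊕5c=5c, 00⊕5c=5c, 00⊕5c=5c.

435c5c5c5c5c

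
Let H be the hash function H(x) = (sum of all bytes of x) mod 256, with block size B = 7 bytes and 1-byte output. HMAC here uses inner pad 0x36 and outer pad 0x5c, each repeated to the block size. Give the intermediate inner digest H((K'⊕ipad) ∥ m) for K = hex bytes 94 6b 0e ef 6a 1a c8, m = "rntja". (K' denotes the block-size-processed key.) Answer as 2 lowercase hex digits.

Key hex bytes 94 6b 0e ef 6a 1a c8 is exactly B = 7 bytes: K' = 94 6b 0e ef 6a 1a c8.
K' ⊕ ipad = a2 5d 38 d9 5c 2c fe.
Inner input = a2 5d 38 d9 5c 2c fe ∥ 72 6e 74 6a 61.
Inner hash: sum = 162+93+56+217+92+44+254+114+110+116+106+97 = 1461; mod 256 = 181 → b5.

b5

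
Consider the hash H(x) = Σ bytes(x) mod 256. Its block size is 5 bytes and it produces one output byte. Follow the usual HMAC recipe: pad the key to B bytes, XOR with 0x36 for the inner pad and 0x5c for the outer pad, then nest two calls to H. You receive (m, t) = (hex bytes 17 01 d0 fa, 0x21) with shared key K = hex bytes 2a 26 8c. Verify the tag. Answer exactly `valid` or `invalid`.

Key hex bytes 2a 26 8c is 3 bytes ≤ B = 5; zero-pad to 5 bytes: K' = 2a 26 8c 00 00.
K' ⊕ ipad = 1c 10 ba 36 36; K' ⊕ opad = 76 7a d0 5c 5c.
Inner hash: sum = 28+16+186+54+54+23+1+208+250 = 820; mod 256 = 52 → 34.
Outer hash (recomputed tag): sum = 118+122+208+92+92+52 = 684; mod 256 = 172 → ac.
Recomputed tag = ac; claimed = 21 → mismatch.

invalid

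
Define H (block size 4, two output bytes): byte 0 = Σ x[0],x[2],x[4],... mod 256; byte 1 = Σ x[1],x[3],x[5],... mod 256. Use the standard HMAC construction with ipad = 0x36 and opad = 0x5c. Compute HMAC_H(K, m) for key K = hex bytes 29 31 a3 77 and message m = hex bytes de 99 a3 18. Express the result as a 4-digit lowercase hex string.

a991

Key hex bytes 29 31 a3 77 is exactly B = 4 bytes: K' = 29 31 a3 77.
K' ⊕ ipad = 1f 07 95 41.  K' ⊕ opad = 75 6d ff 2b.
Inner input = (K'⊕ipad) ∥ m = 1f 07 95 41 ∥ de 99 a3 18.
Inner hash: even-index sum = 565 mod 256 = 53; odd-index sum = 249 mod 256 = 249 → 35 f9.
Outer input = (K'⊕opad) ∥ inner = 75 6d ff 2b ∥ 35 f9.
Outer hash (tag): even-index sum = 425 mod 256 = 169; odd-index sum = 401 mod 256 = 145 → a9 91.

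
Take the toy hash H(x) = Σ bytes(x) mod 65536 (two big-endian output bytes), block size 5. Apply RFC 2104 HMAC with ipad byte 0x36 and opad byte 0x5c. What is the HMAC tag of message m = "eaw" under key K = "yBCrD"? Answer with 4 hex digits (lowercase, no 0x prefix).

Key "yBCrD" = 79 42 43 72 44 is exactly B = 5 bytes: K' = 79 42 43 72 44.
K' ⊕ ipad = 4f 74 75 44 72.  K' ⊕ opad = 25 1e 1f 2e 18.
Inner input = (K'⊕ipad) ∥ m = 4f 74 75 44 72 ∥ 65 61 77.
Inner hash: sum = 79+116+117+68+114+101+97+119 = 811 → 03 2b.
Outer input = (K'⊕opad) ∥ inner = 25 1e 1f 2e 18 ∥ 03 2b.
Outer hash (tag): sum = 37+30+31+46+24+3+43 = 214 → 00 d6.

00d6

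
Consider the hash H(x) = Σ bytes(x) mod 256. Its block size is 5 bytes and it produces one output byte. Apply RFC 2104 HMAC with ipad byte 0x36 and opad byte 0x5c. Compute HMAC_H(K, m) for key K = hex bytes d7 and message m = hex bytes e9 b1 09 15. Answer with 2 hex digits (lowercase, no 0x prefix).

6c

Key hex bytes d7 is 1 byte ≤ B = 5; zero-pad to 5 bytes: K' = d7 00 00 00 00.
K' ⊕ ipad = e1 36 36 36 36.  K' ⊕ opad = 8b 5c 5c 5c 5c.
Inner input = (K'⊕ipad) ∥ m = e1 36 36 36 36 ∥ e9 b1 09 15.
Inner hash: sum = 225+54+54+54+54+233+177+9+21 = 881; mod 256 = 113 → 71.
Outer input = (K'⊕opad) ∥ inner = 8b 5c 5c 5c 5c ∥ 71.
Outer hash (tag): sum = 139+92+92+92+92+113 = 620; mod 256 = 108 → 6c.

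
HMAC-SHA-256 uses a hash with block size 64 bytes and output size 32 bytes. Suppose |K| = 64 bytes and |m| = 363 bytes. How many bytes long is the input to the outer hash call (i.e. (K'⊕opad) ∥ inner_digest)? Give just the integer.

Key is 64 ≤ 64 bytes, zero-padded: |K'| = 64.
Outer input = (K'⊕opad) ∥ H(inner) → 64 + 32 = 96 bytes.

96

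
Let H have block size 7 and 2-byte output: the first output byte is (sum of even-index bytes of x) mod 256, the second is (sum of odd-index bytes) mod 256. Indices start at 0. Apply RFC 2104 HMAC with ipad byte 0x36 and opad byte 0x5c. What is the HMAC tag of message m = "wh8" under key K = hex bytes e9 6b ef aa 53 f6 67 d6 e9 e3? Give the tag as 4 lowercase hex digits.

48a7

Key hex bytes e9 6b ef aa 53 f6 67 d6 e9 e3 is 10 bytes > B = 7, so hash it first: H(key) = 7b c4, then zero-pad to 7 bytes: K' = 7b c4 00 00 00 00 00.
K' ⊕ ipad = 4d f2 36 36 36 36 36.  K' ⊕ opad = 27 98 5c 5c 5c 5c 5c.
Inner input = (K'⊕ipad) ∥ m = 4d f2 36 36 36 36 36 ∥ 77 68 38.
Inner hash: even-index sum = 343 mod 256 = 87; odd-index sum = 525 mod 256 = 13 → 57 0d.
Outer input = (K'⊕opad) ∥ inner = 27 98 5c 5c 5c 5c 5c ∥ 57 0d.
Outer hash (tag): even-index sum = 328 mod 256 = 72; odd-index sum = 423 mod 256 = 167 → 48 a7.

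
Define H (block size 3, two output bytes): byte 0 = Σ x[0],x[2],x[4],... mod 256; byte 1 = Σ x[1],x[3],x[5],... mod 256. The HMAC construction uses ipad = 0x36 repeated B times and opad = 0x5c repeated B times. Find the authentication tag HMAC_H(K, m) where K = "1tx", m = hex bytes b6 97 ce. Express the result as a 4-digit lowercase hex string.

5714

Key "1tx" = 31 74 78 is exactly B = 3 bytes: K' = 31 74 78.
K' ⊕ ipad = 07 42 4e.  K' ⊕ opad = 6d 28 24.
Inner input = (K'⊕ipad) ∥ m = 07 42 4e ∥ b6 97 ce.
Inner hash: even-index sum = 236 mod 256 = 236; odd-index sum = 454 mod 256 = 198 → ec c6.
Outer input = (K'⊕opad) ∥ inner = 6d 28 24 ∥ ec c6.
Outer hash (tag): even-index sum = 343 mod 256 = 87; odd-index sum = 276 mod 256 = 20 → 57 14.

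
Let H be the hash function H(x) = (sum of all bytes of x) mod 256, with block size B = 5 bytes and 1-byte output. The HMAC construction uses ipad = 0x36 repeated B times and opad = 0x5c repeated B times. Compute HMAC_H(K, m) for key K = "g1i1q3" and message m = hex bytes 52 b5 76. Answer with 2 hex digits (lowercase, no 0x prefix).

2f

Key "g1i1q3" = 67 31 69 31 71 33 is 6 bytes > B = 5, so hash it first: H(key) = d6, then zero-pad to 5 bytes: K' = d6 00 00 00 00.
K' ⊕ ipad = e0 36 36 36 36.  K' ⊕ opad = 8a 5c 5c 5c 5c.
Inner input = (K'⊕ipad) ∥ m = e0 36 36 36 36 ∥ 52 b5 76.
Inner hash: sum = 224+54+54+54+54+82+181+118 = 821; mod 256 = 53 → 35.
Outer input = (K'⊕opad) ∥ inner = 8a 5c 5c 5c 5c ∥ 35.
Outer hash (tag): sum = 138+92+92+92+92+53 = 559; mod 256 = 47 → 2f.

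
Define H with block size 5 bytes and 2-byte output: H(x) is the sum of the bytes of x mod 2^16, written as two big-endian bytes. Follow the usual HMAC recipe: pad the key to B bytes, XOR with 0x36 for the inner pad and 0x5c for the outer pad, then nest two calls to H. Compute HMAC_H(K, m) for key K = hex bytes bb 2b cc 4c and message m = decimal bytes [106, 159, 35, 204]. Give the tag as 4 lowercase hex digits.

02aa

Key hex bytes bb 2b cc 4c is 4 bytes ≤ B = 5; zero-pad to 5 bytes: K' = bb 2b cc 4c 00.
K' ⊕ ipad = 8d 1d fa 7a 36.  K' ⊕ opad = e7 77 90 10 5c.
Inner input = (K'⊕ipad) ∥ m = 8d 1d fa 7a 36 ∥ 6a 9f 23 cc.
Inner hash: sum = 141+29+250+122+54+106+159+35+204 = 1100 → 04 4c.
Outer input = (K'⊕opad) ∥ inner = e7 77 90 10 5c ∥ 04 4c.
Outer hash (tag): sum = 231+119+144+16+92+4+76 = 682 → 02 aa.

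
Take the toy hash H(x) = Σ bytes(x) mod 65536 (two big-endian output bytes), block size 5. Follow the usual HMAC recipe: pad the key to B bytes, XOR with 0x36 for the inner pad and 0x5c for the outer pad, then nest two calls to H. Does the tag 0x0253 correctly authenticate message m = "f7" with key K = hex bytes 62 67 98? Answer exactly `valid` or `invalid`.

valid

Key hex bytes 62 67 98 is 3 bytes ≤ B = 5; zero-pad to 5 bytes: K' = 62 67 98 00 00.
K' ⊕ ipad = 54 51 ae 36 36; K' ⊕ opad = 3e 3b c4 5c 5c.
Inner hash: sum = 84+81+174+54+54+102+55 = 604 → 02 5c.
Outer hash (recomputed tag): sum = 62+59+196+92+92+2+92 = 595 → 02 53.
Recomputed tag = 0253; claimed = 0253 → match.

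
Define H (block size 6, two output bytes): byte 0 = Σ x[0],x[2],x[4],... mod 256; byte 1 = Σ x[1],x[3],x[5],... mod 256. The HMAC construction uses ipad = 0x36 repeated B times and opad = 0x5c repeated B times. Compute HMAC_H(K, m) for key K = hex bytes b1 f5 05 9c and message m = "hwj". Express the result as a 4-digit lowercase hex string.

Key hex bytes b1 f5 05 9c is 4 bytes ≤ B = 6; zero-pad to 6 bytes: K' = b1 f5 05 9c 00 00.
K' ⊕ ipad = 87 c3 33 aa 36 36.  K' ⊕ opad = ed a9 59 c0 5c 5c.
Inner input = (K'⊕ipad) ∥ m = 87 c3 33 aa 36 36 ∥ 68 77 6a.
Inner hash: even-index sum = 450 mod 256 = 194; odd-index sum = 538 mod 256 = 26 → c2 1a.
Outer input = (K'⊕opad) ∥ inner = ed a9 59 c0 5c 5c ∥ c2 1a.
Outer hash (tag): even-index sum = 612 mod 256 = 100; odd-index sum = 479 mod 256 = 223 → 64 df.

64df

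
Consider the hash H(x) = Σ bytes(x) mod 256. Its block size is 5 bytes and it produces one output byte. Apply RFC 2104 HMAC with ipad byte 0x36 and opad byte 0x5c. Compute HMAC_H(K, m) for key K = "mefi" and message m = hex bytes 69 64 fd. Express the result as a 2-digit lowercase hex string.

92

Key "mefi" = 6d 65 66 69 is 4 bytes ≤ B = 5; zero-pad to 5 bytes: K' = 6d 65 66 69 00.
K' ⊕ ipad = 5b 53 50 5f 36.  K' ⊕ opad = 31 39 3a 35 5c.
Inner input = (K'⊕ipad) ∥ m = 5b 53 50 5f 36 ∥ 69 64 fd.
Inner hash: sum = 91+83+80+95+54+105+100+253 = 861; mod 256 = 93 → 5d.
Outer input = (K'⊕opad) ∥ inner = 31 39 3a 35 5c ∥ 5d.
Outer hash (tag): sum = 49+57+58+53+92+93 = 402; mod 256 = 146 → 92.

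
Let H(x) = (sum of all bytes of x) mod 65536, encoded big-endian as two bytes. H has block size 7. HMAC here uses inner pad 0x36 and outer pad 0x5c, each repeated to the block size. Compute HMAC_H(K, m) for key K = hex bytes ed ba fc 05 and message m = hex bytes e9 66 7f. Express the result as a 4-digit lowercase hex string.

047c

Key hex bytes ed ba fc 05 is 4 bytes ≤ B = 7; zero-pad to 7 bytes: K' = ed ba fc 05 00 00 00.
K' ⊕ ipad = db 8c ca 33 36 36 36.  K' ⊕ opad = b1 e6 a0 59 5c 5c 5c.
Inner input = (K'⊕ipad) ∥ m = db 8c ca 33 36 36 36 ∥ e9 66 7f.
Inner hash: sum = 219+140+202+51+54+54+54+233+102+127 = 1236 → 04 d4.
Outer input = (K'⊕opad) ∥ inner = b1 e6 a0 59 5c 5c 5c ∥ 04 d4.
Outer hash (tag): sum = 177+230+160+89+92+92+92+4+212 = 1148 → 04 7c.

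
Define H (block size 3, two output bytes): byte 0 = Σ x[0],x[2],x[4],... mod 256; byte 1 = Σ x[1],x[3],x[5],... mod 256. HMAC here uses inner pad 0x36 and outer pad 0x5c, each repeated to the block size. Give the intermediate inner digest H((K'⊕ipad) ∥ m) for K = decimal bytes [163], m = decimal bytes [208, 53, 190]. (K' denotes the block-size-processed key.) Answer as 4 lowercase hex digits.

00c4

Key decimal bytes [163] = a3 is 1 byte ≤ B = 3; zero-pad to 3 bytes: K' = a3 00 00.
K' ⊕ ipad = 95 36 36.
Inner input = 95 36 36 ∥ d0 35 be.
Inner hash: even-index sum = 256 mod 256 = 0; odd-index sum = 452 mod 256 = 196 → 00 c4.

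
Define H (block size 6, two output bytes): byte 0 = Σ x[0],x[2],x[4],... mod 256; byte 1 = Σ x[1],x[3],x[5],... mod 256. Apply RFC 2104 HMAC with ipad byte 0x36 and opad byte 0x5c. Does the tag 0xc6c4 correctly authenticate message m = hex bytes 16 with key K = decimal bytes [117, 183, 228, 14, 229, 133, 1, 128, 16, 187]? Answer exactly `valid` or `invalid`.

invalid

Key decimal bytes [117, 183, 228, 14, 229, 133, 1, 128, 16, 187] = 75 b7 e4 0e e5 85 01 80 10 bb is 10 bytes > B = 6, so hash it first: H(key) = 4f 85, then zero-pad to 6 bytes: K' = 4f 85 00 00 00 00.
K' ⊕ ipad = 79 b3 36 36 36 36; K' ⊕ opad = 13 d9 5c 5c 5c 5c.
Inner hash: even-index sum = 251 mod 256 = 251; odd-index sum = 287 mod 256 = 31 → fb 1f.
Outer hash (recomputed tag): even-index sum = 454 mod 256 = 198; odd-index sum = 432 mod 256 = 176 → c6 b0.
Recomputed tag = c6b0; claimed = c6c4 → mismatch.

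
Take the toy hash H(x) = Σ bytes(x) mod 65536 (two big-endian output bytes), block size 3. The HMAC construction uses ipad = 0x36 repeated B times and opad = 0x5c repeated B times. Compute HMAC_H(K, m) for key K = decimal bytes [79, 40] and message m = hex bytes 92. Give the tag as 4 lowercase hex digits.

0143

Key decimal bytes [79, 40] = 4f 28 is 2 bytes ≤ B = 3; zero-pad to 3 bytes: K' = 4f 28 00.
K' ⊕ ipad = 79 1e 36.  K' ⊕ opad = 13 74 5c.
Inner input = (K'⊕ipad) ∥ m = 79 1e 36 ∥ 92.
Inner hash: sum = 121+30+54+146 = 351 → 01 5f.
Outer input = (K'⊕opad) ∥ inner = 13 74 5c ∥ 01 5f.
Outer hash (tag): sum = 19+116+92+1+95 = 323 → 01 43.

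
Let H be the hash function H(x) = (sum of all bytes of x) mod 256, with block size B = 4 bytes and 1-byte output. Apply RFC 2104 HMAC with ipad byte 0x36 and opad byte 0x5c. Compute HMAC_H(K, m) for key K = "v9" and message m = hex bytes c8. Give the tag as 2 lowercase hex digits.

ca

Key "v9" = 76 39 is 2 bytes ≤ B = 4; zero-pad to 4 bytes: K' = 76 39 00 00.
K' ⊕ ipad = 40 0f 36 36.  K' ⊕ opad = 2a 65 5c 5c.
Inner input = (K'⊕ipad) ∥ m = 40 0f 36 36 ∥ c8.
Inner hash: sum = 64+15+54+54+200 = 387; mod 256 = 131 → 83.
Outer input = (K'⊕opad) ∥ inner = 2a 65 5c 5c ∥ 83.
Outer hash (tag): sum = 42+101+92+92+131 = 458; mod 256 = 202 → ca.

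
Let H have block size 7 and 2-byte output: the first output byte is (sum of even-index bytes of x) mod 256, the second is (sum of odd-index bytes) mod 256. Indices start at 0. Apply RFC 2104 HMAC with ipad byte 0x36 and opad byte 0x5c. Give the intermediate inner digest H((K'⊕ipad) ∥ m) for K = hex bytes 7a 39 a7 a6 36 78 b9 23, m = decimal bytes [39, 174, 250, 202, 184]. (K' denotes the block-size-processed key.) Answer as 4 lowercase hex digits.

Key hex bytes 7a 39 a7 a6 36 78 b9 23 is 8 bytes > B = 7, so hash it first: H(key) = 10 7a, then zero-pad to 7 bytes: K' = 10 7a 00 00 00 00 00.
K' ⊕ ipad = 26 4c 36 36 36 36 36.
Inner input = 26 4c 36 36 36 36 36 ∥ 27 ae fa ca b8.
Inner hash: even-index sum = 576 mod 256 = 64; odd-index sum = 657 mod 256 = 145 → 40 91.

4091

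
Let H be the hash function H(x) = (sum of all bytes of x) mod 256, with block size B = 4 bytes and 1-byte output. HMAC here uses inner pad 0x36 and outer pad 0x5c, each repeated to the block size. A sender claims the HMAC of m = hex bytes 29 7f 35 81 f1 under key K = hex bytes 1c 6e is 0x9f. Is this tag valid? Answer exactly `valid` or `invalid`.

invalid

Key hex bytes 1c 6e is 2 bytes ≤ B = 4; zero-pad to 4 bytes: K' = 1c 6e 00 00.
K' ⊕ ipad = 2a 58 36 36; K' ⊕ opad = 40 32 5c 5c.
Inner hash: sum = 42+88+54+54+41+127+53+129+241 = 829; mod 256 = 61 → 3d.
Outer hash (recomputed tag): sum = 64+50+92+92+61 = 359; mod 256 = 103 → 67.
Recomputed tag = 67; claimed = 9f → mismatch.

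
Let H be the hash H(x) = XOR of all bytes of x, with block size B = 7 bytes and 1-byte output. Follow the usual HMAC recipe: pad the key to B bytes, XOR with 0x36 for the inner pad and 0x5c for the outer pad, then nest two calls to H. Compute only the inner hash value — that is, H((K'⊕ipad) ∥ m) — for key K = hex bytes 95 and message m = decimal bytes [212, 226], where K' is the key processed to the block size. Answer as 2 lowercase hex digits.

Key hex bytes 95 is 1 byte ≤ B = 7; zero-pad to 7 bytes: K' = 95 00 00 00 00 00 00.
K' ⊕ ipad = a3 36 36 36 36 36 36.
Inner input = a3 36 36 36 36 36 36 ∥ d4 e2.
Inner hash: XOR a3⊕36⊕36⊕36⊕36⊕36⊕36⊕d4⊕e2 = 95.

95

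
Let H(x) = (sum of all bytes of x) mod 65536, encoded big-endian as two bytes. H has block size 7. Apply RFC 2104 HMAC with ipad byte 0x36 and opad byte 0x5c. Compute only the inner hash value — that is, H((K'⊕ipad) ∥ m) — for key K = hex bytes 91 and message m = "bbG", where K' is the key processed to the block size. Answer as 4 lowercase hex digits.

02f6

Key hex bytes 91 is 1 byte ≤ B = 7; zero-pad to 7 bytes: K' = 91 00 00 00 00 00 00.
K' ⊕ ipad = a7 36 36 36 36 36 36.
Inner input = a7 36 36 36 36 36 36 ∥ 62 62 47.
Inner hash: sum = 167+54+54+54+54+54+54+98+98+71 = 758 → 02 f6.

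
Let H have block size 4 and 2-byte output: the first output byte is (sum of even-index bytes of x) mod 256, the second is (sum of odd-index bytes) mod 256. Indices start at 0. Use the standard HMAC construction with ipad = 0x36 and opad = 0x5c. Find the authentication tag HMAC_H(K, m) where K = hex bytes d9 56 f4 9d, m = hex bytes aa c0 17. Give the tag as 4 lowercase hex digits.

9f96

Key hex bytes d9 56 f4 9d is exactly B = 4 bytes: K' = d9 56 f4 9d.
K' ⊕ ipad = ef 60 c2 ab.  K' ⊕ opad = 85 0a a8 c1.
Inner input = (K'⊕ipad) ∥ m = ef 60 c2 ab ∥ aa c0 17.
Inner hash: even-index sum = 626 mod 256 = 114; odd-index sum = 459 mod 256 = 203 → 72 cb.
Outer input = (K'⊕opad) ∥ inner = 85 0a a8 c1 ∥ 72 cb.
Outer hash (tag): even-index sum = 415 mod 256 = 159; odd-index sum = 406 mod 256 = 150 → 9f 96.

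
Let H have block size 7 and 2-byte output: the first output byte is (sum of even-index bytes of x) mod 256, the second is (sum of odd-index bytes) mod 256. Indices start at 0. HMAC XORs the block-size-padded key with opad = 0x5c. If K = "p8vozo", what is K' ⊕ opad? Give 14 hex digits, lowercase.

Key "p8vozo" = 70 38 76 6f 7a 6f is 6 bytes ≤ B = 7; zero-pad to 7 bytes: K' = 70 38 76 6f 7a 6f 00.
XOR each byte with 0x5c: 70⊕5c=2c, 38⊕5c=64, 76⊕5c=2a, 6f⊕5c=33, 7a⊕5c=26, 6f⊕5c=33, 00⊕5c=5c.

2c642a3326335c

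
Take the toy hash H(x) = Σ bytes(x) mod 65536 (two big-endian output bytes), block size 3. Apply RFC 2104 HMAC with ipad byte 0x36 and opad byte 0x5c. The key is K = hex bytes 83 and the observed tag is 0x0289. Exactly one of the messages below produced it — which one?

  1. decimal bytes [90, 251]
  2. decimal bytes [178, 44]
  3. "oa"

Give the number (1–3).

3

Key hex bytes 83 is 1 byte ≤ B = 3; zero-pad to 3 bytes: K' = 83 00 00.
K' ⊕ ipad = b5 36 36; K' ⊕ opad = df 5c 5c.
m1: inner = H(b5 36 36 5a fb) = 02 76; tag = H(df 5c 5c 02 76) = 020f
m2: inner = H(b5 36 36 b2 2c) = 01 ff; tag = H(df 5c 5c 01 ff) = 0297
m3: inner = H(b5 36 36 6f 61) = 01 f1; tag = H(df 5c 5c 01 f1) = 0289 ← matches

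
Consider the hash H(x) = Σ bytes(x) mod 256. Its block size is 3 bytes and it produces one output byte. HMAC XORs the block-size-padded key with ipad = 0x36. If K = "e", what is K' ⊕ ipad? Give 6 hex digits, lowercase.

Key "e" = 65 is 1 byte ≤ B = 3; zero-pad to 3 bytes: K' = 65 00 00.
XOR each byte with 0x36: 65⊕36=53, 00⊕36=36, 00⊕36=36.

533636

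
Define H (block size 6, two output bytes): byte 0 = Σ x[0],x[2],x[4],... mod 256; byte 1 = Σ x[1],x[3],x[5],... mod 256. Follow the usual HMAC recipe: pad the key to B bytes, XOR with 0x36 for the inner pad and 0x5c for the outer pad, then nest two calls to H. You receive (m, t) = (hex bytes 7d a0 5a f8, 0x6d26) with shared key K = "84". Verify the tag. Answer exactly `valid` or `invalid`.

Key "84" = 38 34 is 2 bytes ≤ B = 6; zero-pad to 6 bytes: K' = 38 34 00 00 00 00.
K' ⊕ ipad = 0e 02 36 36 36 36; K' ⊕ opad = 64 68 5c 5c 5c 5c.
Inner hash: even-index sum = 337 mod 256 = 81; odd-index sum = 518 mod 256 = 6 → 51 06.
Outer hash (recomputed tag): even-index sum = 365 mod 256 = 109; odd-index sum = 294 mod 256 = 38 → 6d 26.
Recomputed tag = 6d26; claimed = 6d26 → match.

valid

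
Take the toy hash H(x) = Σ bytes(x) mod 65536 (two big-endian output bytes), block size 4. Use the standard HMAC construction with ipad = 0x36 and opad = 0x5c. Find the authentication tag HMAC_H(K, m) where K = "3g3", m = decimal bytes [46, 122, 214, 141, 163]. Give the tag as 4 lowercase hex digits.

01b7

Key "3g3" = 33 67 33 is 3 bytes ≤ B = 4; zero-pad to 4 bytes: K' = 33 67 33 00.
K' ⊕ ipad = 05 51 05 36.  K' ⊕ opad = 6f 3b 6f 5c.
Inner input = (K'⊕ipad) ∥ m = 05 51 05 36 ∥ 2e 7a d6 8d a3.
Inner hash: sum = 5+81+5+54+46+122+214+141+163 = 831 → 03 3f.
Outer input = (K'⊕opad) ∥ inner = 6f 3b 6f 5c ∥ 03 3f.
Outer hash (tag): sum = 111+59+111+92+3+63 = 439 → 01 b7.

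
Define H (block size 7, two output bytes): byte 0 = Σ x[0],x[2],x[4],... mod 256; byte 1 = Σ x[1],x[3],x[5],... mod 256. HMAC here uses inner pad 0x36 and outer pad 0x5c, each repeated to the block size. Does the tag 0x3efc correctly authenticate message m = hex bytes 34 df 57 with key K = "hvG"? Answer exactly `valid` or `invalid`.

Key "hvG" = 68 76 47 is 3 bytes ≤ B = 7; zero-pad to 7 bytes: K' = 68 76 47 00 00 00 00.
K' ⊕ ipad = 5e 40 71 36 36 36 36; K' ⊕ opad = 34 2a 1b 5c 5c 5c 5c.
Inner hash: even-index sum = 538 mod 256 = 26; odd-index sum = 311 mod 256 = 55 → 1a 37.
Outer hash (recomputed tag): even-index sum = 318 mod 256 = 62; odd-index sum = 252 mod 256 = 252 → 3e fc.
Recomputed tag = 3efc; claimed = 3efc → match.

valid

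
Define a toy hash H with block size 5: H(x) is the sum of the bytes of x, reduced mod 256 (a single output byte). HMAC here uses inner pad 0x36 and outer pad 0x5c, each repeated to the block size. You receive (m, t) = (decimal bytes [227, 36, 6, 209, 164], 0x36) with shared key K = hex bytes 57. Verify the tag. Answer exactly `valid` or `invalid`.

valid

Key hex bytes 57 is 1 byte ≤ B = 5; zero-pad to 5 bytes: K' = 57 00 00 00 00.
K' ⊕ ipad = 61 36 36 36 36; K' ⊕ opad = 0b 5c 5c 5c 5c.
Inner hash: sum = 97+54+54+54+54+227+36+6+209+164 = 955; mod 256 = 187 → bb.
Outer hash (recomputed tag): sum = 11+92+92+92+92+187 = 566; mod 256 = 54 → 36.
Recomputed tag = 36; claimed = 36 → match.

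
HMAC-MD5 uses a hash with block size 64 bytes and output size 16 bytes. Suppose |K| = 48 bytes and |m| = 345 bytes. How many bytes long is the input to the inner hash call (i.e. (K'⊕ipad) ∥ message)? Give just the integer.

Key is 48 ≤ 64 bytes, zero-padded: |K'| = 64.
Inner input = (K'⊕ipad) ∥ m → 64 + 345 = 409 bytes.

409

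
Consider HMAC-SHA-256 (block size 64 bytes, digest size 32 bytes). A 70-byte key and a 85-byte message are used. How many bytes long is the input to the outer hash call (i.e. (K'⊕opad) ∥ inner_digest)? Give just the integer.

Key is 70 > 64 bytes, so it is hashed to 32 bytes then zero-padded to 64: |K'| = 64.
Outer input = (K'⊕opad) ∥ H(inner) → 64 + 32 = 96 bytes.

96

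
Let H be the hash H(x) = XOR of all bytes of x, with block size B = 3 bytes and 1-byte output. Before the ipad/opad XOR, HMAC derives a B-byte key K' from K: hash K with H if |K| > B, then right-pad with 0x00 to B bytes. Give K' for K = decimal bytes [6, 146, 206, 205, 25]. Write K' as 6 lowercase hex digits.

8e0000

|K| = 5 > B = 3, so first hash the key.
H(K): XOR 06⊕92⊕ce⊕cd⊕19 = 8e.
Zero-pad H(K) = 8e to 3 bytes: K' = 8e 00 00.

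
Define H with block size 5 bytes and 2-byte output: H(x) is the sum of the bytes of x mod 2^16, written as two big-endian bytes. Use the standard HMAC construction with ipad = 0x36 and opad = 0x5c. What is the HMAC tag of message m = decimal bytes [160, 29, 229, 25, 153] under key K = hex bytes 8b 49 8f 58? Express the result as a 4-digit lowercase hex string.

Key hex bytes 8b 49 8f 58 is 4 bytes ≤ B = 5; zero-pad to 5 bytes: K' = 8b 49 8f 58 00.
K' ⊕ ipad = bd 7f b9 6e 36.  K' ⊕ opad = d7 15 d3 04 5c.
Inner input = (K'⊕ipad) ∥ m = bd 7f b9 6e 36 ∥ a0 1d e5 19 99.
Inner hash: sum = 189+127+185+110+54+160+29+229+25+153 = 1261 → 04 ed.
Outer input = (K'⊕opad) ∥ inner = d7 15 d3 04 5c ∥ 04 ed.
Outer hash (tag): sum = 215+21+211+4+92+4+237 = 784 → 03 10.

0310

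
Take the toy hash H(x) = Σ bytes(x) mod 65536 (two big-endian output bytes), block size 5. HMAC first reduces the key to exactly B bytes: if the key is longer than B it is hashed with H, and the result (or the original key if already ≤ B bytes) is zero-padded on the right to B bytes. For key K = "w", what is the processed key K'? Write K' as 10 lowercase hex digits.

7700000000

Key "w" = 77 is 1 byte ≤ B = 5; zero-pad to 5 bytes: K' = 77 00 00 00 00.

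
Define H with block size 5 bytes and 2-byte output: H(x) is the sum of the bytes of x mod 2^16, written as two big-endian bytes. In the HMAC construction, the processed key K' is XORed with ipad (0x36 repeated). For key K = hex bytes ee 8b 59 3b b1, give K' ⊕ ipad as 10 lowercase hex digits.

Key hex bytes ee 8b 59 3b b1 is exactly B = 5 bytes: K' = ee 8b 59 3b b1.
XOR each byte with 0x36: ee⊕36=d8, 8b⊕36=bd, 59⊕36=6f, 3b⊕36=0d, b1⊕36=87.

d8bd6f0d87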